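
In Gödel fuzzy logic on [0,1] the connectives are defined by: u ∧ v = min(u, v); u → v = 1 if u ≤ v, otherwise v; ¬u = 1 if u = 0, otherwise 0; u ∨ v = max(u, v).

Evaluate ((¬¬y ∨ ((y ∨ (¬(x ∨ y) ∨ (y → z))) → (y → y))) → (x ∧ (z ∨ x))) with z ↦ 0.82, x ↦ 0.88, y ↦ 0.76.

0.88

¬y: Gödel ¬ of 0.76 = 0 (operand ≠ 0)
¬¬y: Gödel ¬ of 0 = 1 (operand is 0)
(x ∨ y) = max(0.88, 0.76) = 0.88
¬(x ∨ y): Gödel ¬ of 0.88 = 0 (operand ≠ 0)
(y → z): 0.76 ≤ 0.82, so result = 1
(¬(x ∨ y) ∨ (y → z)) = max(0, 1) = 1
(y ∨ (¬(x ∨ y) ∨ (y → z))) = max(0.76, 1) = 1
(y → y): 0.76 ≤ 0.76, so result = 1
((y ∨ (¬(x ∨ y) ∨ (y → z))) → (y → y)): 1 ≤ 1, so result = 1
(¬¬y ∨ ((y ∨ (¬(x ∨ y) ∨ (y → z))) → (y → y))) = max(1, 1) = 1
(z ∨ x) = max(0.82, 0.88) = 0.88
(x ∧ (z ∨ x)) = min(0.88, 0.88) = 0.88
((¬¬y ∨ ((y ∨ (¬(x ∨ y) ∨ (y → z))) → (y → y))) → (x ∧ (z ∨ x))): 1 > 0.88, so result = 0.88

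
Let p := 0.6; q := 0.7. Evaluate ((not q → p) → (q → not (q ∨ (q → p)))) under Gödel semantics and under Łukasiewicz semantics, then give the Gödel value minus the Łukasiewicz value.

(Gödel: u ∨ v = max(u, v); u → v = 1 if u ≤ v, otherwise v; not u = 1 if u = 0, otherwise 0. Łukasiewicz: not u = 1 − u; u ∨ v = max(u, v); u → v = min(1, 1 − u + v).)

Gödel evaluation:
  not q: Gödel ¬ of 0.7 = 0 (operand ≠ 0)
  (not q → p): 0 ≤ 0.6, so result = 1
  (q → p): 0.7 > 0.6, so result = 0.6
  (q ∨ (q → p)) = max(0.7, 0.6) = 0.7
  not (q ∨ (q → p)): Gödel ¬ of 0.7 = 0 (operand ≠ 0)
  (q → not (q ∨ (q → p))): 0.7 > 0, so result = 0
  ((not q → p) → (q → not (q ∨ (q → p)))): 1 > 0, so result = 0
  Gödel value = 0
Łukasiewicz evaluation:
  not q: Łukasiewicz ¬ gives 1 − 0.7 = 0.3
  (not q → p): min(1, 1 − 0.3 + 0.6) = 1
  (q → p): min(1, 1 − 0.7 + 0.6) = 0.9
  (q ∨ (q → p)) = max(0.7, 0.9) = 0.9
  not (q ∨ (q → p)): Łukasiewicz ¬ gives 1 − 0.9 = 0.1
  (q → not (q ∨ (q → p))): min(1, 1 − 0.7 + 0.1) = 0.4
  ((not q → p) → (q → not (q ∨ (q → p)))): min(1, 1 − 1 + 0.4) = 0.4
  Łukasiewicz value = 0.4
Difference: 0 − 0.4 = -0.40

-0.40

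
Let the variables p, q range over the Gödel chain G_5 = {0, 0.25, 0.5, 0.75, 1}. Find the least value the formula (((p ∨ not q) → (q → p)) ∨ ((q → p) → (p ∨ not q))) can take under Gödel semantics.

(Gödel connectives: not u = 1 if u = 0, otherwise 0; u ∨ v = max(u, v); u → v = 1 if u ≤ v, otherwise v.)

Every assignment gives 1. For instance at p = 0, q = 0:
  not q: Gödel ¬ of 0 = 1 (operand is 0)
  (p ∨ not q) = max(0, 1) = 1
  (q → p): 0 ≤ 0, so result = 1
  ((p ∨ not q) → (q → p)): 1 ≤ 1, so result = 1
  (q → p): 0 ≤ 0, so result = 1
  not q: Gödel ¬ of 0 = 1 (operand is 0)
  (p ∨ not q) = max(0, 1) = 1
  ((q → p) → (p ∨ not q)): 1 ≤ 1, so result = 1
  (((p ∨ not q) → (q → p)) ∨ ((q → p) → (p ∨ not q))) = max(1, 1) = 1
All 25 assignments give value 1 — the formula is a G_5-tautology.

1.00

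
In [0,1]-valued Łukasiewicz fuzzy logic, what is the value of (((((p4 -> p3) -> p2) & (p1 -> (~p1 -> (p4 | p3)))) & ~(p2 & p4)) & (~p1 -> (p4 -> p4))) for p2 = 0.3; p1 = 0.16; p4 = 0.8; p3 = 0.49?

(p4 -> p3): min(1, 1 − 0.8 + 0.49) = 0.69
((p4 -> p3) -> p2): min(1, 1 − 0.69 + 0.3) = 0.61
~p1: Łukasiewicz ¬ gives 1 − 0.16 = 0.84
(p4 | p3) = max(0.8, 0.49) = 0.8
(~p1 -> (p4 | p3)): min(1, 1 − 0.84 + 0.8) = 0.96
(p1 -> (~p1 -> (p4 | p3))): min(1, 1 − 0.16 + 0.96) = 1
(((p4 -> p3) -> p2) & (p1 -> (~p1 -> (p4 | p3)))) = min(0.61, 1) = 0.61
(p2 & p4) = min(0.3, 0.8) = 0.3
~(p2 & p4): Łukasiewicz ¬ gives 1 − 0.3 = 0.7
((((p4 -> p3) -> p2) & (p1 -> (~p1 -> (p4 | p3)))) & ~(p2 & p4)) = min(0.61, 0.7) = 0.61
~p1: Łukasiewicz ¬ gives 1 − 0.16 = 0.84
(p4 -> p4): min(1, 1 − 0.8 + 0.8) = 1
(~p1 -> (p4 -> p4)): min(1, 1 − 0.84 + 1) = 1
(((((p4 -> p3) -> p2) & (p1 -> (~p1 -> (p4 | p3)))) & ~(p2 & p4)) & (~p1 -> (p4 -> p4))) = min(0.61, 1) = 0.61

0.61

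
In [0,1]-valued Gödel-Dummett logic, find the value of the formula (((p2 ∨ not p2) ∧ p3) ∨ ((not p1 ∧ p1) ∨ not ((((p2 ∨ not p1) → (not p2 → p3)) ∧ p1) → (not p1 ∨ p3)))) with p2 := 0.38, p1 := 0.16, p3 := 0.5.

not p2: Gödel ¬ of 0.38 = 0 (operand ≠ 0)
(p2 ∨ not p2) = max(0.38, 0) = 0.38
((p2 ∨ not p2) ∧ p3) = min(0.38, 0.5) = 0.38
not p1: Gödel ¬ of 0.16 = 0 (operand ≠ 0)
(not p1 ∧ p1) = min(0, 0.16) = 0
not p1: Gödel ¬ of 0.16 = 0 (operand ≠ 0)
(p2 ∨ not p1) = max(0.38, 0) = 0.38
not p2: Gödel ¬ of 0.38 = 0 (operand ≠ 0)
(not p2 → p3): 0 ≤ 0.5, so result = 1
((p2 ∨ not p1) → (not p2 → p3)): 0.38 ≤ 1, so result = 1
(((p2 ∨ not p1) → (not p2 → p3)) ∧ p1) = min(1, 0.16) = 0.16
not p1: Gödel ¬ of 0.16 = 0 (operand ≠ 0)
(not p1 ∨ p3) = max(0, 0.5) = 0.5
((((p2 ∨ not p1) → (not p2 → p3)) ∧ p1) → (not p1 ∨ p3)): 0.16 ≤ 0.5, so result = 1
not ((((p2 ∨ not p1) → (not p2 → p3)) ∧ p1) → (not p1 ∨ p3)): Gödel ¬ of 1 = 0 (operand ≠ 0)
((not p1 ∧ p1) ∨ not ((((p2 ∨ not p1) → (not p2 → p3)) ∧ p1) → (not p1 ∨ p3))) = max(0, 0) = 0
(((p2 ∨ not p2) ∧ p3) ∨ ((not p1 ∧ p1) ∨ not ((((p2 ∨ not p1) → (not p2 → p3)) ∧ p1) → (not p1 ∨ p3)))) = max(0.38, 0) = 0.38

0.38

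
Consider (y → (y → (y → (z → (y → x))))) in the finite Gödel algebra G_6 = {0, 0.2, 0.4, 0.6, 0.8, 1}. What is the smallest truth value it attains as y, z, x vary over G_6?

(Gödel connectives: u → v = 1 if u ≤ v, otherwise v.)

0.00

The minimum is attained at y = 0.2, z = 0.2, x = 0:
  (y → x): 0.2 > 0, so result = 0
  (z → (y → x)): 0.2 > 0, so result = 0
  (y → (z → (y → x))): 0.2 > 0, so result = 0
  (y → (y → (z → (y → x)))): 0.2 > 0, so result = 0
  (y → (y → (y → (z → (y → x))))): 0.2 > 0, so result = 0
Checking all 216 assignments confirms none give a value below 0.00.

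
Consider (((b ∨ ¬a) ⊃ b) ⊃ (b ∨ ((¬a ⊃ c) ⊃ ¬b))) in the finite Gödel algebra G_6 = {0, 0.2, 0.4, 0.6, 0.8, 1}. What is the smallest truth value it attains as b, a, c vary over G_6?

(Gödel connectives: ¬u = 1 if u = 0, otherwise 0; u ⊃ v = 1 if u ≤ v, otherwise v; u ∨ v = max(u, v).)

The minimum is attained at b = 0.2, a = 0.2, c = 0:
  ¬a: Gödel ¬ of 0.2 = 0 (operand ≠ 0)
  (b ∨ ¬a) = max(0.2, 0) = 0.2
  ((b ∨ ¬a) ⊃ b): 0.2 ≤ 0.2, so result = 1
  ¬a: Gödel ¬ of 0.2 = 0 (operand ≠ 0)
  (¬a ⊃ c): 0 ≤ 0, so result = 1
  ¬b: Gödel ¬ of 0.2 = 0 (operand ≠ 0)
  ((¬a ⊃ c) ⊃ ¬b): 1 > 0, so result = 0
  (b ∨ ((¬a ⊃ c) ⊃ ¬b)) = max(0.2, 0) = 0.2
  (((b ∨ ¬a) ⊃ b) ⊃ (b ∨ ((¬a ⊃ c) ⊃ ¬b))): 1 > 0.2, so result = 0.2
Checking all 216 assignments confirms none give a value below 0.20.

0.20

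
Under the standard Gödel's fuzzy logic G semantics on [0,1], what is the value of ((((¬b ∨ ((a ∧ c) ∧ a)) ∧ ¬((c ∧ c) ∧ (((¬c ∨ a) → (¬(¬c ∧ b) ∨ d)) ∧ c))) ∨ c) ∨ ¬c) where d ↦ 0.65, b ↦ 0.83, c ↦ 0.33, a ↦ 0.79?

0.33

¬b: Gödel ¬ of 0.83 = 0 (operand ≠ 0)
(a ∧ c) = min(0.79, 0.33) = 0.33
((a ∧ c) ∧ a) = min(0.33, 0.79) = 0.33
(¬b ∨ ((a ∧ c) ∧ a)) = max(0, 0.33) = 0.33
(c ∧ c) = min(0.33, 0.33) = 0.33
¬c: Gödel ¬ of 0.33 = 0 (operand ≠ 0)
(¬c ∨ a) = max(0, 0.79) = 0.79
¬c: Gödel ¬ of 0.33 = 0 (operand ≠ 0)
(¬c ∧ b) = min(0, 0.83) = 0
¬(¬c ∧ b): Gödel ¬ of 0 = 1 (operand is 0)
(¬(¬c ∧ b) ∨ d) = max(1, 0.65) = 1
((¬c ∨ a) → (¬(¬c ∧ b) ∨ d)): 0.79 ≤ 1, so result = 1
(((¬c ∨ a) → (¬(¬c ∧ b) ∨ d)) ∧ c) = min(1, 0.33) = 0.33
((c ∧ c) ∧ (((¬c ∨ a) → (¬(¬c ∧ b) ∨ d)) ∧ c)) = min(0.33, 0.33) = 0.33
¬((c ∧ c) ∧ (((¬c ∨ a) → (¬(¬c ∧ b) ∨ d)) ∧ c)): Gödel ¬ of 0.33 = 0 (operand ≠ 0)
((¬b ∨ ((a ∧ c) ∧ a)) ∧ ¬((c ∧ c) ∧ (((¬c ∨ a) → (¬(¬c ∧ b) ∨ d)) ∧ c))) = min(0.33, 0) = 0
(((¬b ∨ ((a ∧ c) ∧ a)) ∧ ¬((c ∧ c) ∧ (((¬c ∨ a) → (¬(¬c ∧ b) ∨ d)) ∧ c))) ∨ c) = max(0, 0.33) = 0.33
¬c: Gödel ¬ of 0.33 = 0 (operand ≠ 0)
((((¬b ∨ ((a ∧ c) ∧ a)) ∧ ¬((c ∧ c) ∧ (((¬c ∨ a) → (¬(¬c ∧ b) ∨ d)) ∧ c))) ∨ c) ∨ ¬c) = max(0.33, 0) = 0.33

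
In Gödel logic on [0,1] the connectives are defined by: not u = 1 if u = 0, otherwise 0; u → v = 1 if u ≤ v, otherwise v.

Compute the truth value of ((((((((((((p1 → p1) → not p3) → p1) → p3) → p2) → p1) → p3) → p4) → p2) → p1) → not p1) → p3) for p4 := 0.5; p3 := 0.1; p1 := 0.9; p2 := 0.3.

(p1 → p1): 0.9 ≤ 0.9, so result = 1
not p3: Gödel ¬ of 0.1 = 0 (operand ≠ 0)
((p1 → p1) → not p3): 1 > 0, so result = 0
(((p1 → p1) → not p3) → p1): 0 ≤ 0.9, so result = 1
((((p1 → p1) → not p3) → p1) → p3): 1 > 0.1, so result = 0.1
(((((p1 → p1) → not p3) → p1) → p3) → p2): 0.1 ≤ 0.3, so result = 1
((((((p1 → p1) → not p3) → p1) → p3) → p2) → p1): 1 > 0.9, so result = 0.9
(((((((p1 → p1) → not p3) → p1) → p3) → p2) → p1) → p3): 0.9 > 0.1, so result = 0.1
((((((((p1 → p1) → not p3) → p1) → p3) → p2) → p1) → p3) → p4): 0.1 ≤ 0.5, so result = 1
(((((((((p1 → p1) → not p3) → p1) → p3) → p2) → p1) → p3) → p4) → p2): 1 > 0.3, so result = 0.3
((((((((((p1 → p1) → not p3) → p1) → p3) → p2) → p1) → p3) → p4) → p2) → p1): 0.3 ≤ 0.9, so result = 1
not p1: Gödel ¬ of 0.9 = 0 (operand ≠ 0)
(((((((((((p1 → p1) → not p3) → p1) → p3) → p2) → p1) → p3) → p4) → p2) → p1) → not p1): 1 > 0, so result = 0
((((((((((((p1 → p1) → not p3) → p1) → p3) → p2) → p1) → p3) → p4) → p2) → p1) → not p1) → p3): 0 ≤ 0.1, so result = 1

1.00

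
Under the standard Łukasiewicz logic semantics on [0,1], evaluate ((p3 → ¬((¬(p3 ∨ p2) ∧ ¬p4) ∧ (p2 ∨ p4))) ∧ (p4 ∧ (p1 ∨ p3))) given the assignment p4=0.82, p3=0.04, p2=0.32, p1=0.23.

0.23

(p3 ∨ p2) = max(0.04, 0.32) = 0.32
¬(p3 ∨ p2): Łukasiewicz ¬ gives 1 − 0.32 = 0.68
¬p4: Łukasiewicz ¬ gives 1 − 0.82 = 0.18
(¬(p3 ∨ p2) ∧ ¬p4) = min(0.68, 0.18) = 0.18
(p2 ∨ p4) = max(0.32, 0.82) = 0.82
((¬(p3 ∨ p2) ∧ ¬p4) ∧ (p2 ∨ p4)) = min(0.18, 0.82) = 0.18
¬((¬(p3 ∨ p2) ∧ ¬p4) ∧ (p2 ∨ p4)): Łukasiewicz ¬ gives 1 − 0.18 = 0.82
(p3 → ¬((¬(p3 ∨ p2) ∧ ¬p4) ∧ (p2 ∨ p4))): min(1, 1 − 0.04 + 0.82) = 1
(p1 ∨ p3) = max(0.23, 0.04) = 0.23
(p4 ∧ (p1 ∨ p3)) = min(0.82, 0.23) = 0.23
((p3 → ¬((¬(p3 ∨ p2) ∧ ¬p4) ∧ (p2 ∨ p4))) ∧ (p4 ∧ (p1 ∨ p3))) = min(1, 0.23) = 0.23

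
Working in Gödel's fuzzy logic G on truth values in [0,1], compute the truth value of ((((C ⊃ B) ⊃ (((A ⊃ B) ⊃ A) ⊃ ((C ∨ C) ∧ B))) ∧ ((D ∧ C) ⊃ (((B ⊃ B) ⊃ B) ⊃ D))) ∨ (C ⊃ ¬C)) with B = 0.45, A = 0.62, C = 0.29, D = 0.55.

(C ⊃ B): 0.29 ≤ 0.45, so result = 1
(A ⊃ B): 0.62 > 0.45, so result = 0.45
((A ⊃ B) ⊃ A): 0.45 ≤ 0.62, so result = 1
(C ∨ C) = max(0.29, 0.29) = 0.29
((C ∨ C) ∧ B) = min(0.29, 0.45) = 0.29
(((A ⊃ B) ⊃ A) ⊃ ((C ∨ C) ∧ B)): 1 > 0.29, so result = 0.29
((C ⊃ B) ⊃ (((A ⊃ B) ⊃ A) ⊃ ((C ∨ C) ∧ B))): 1 > 0.29, so result = 0.29
(D ∧ C) = min(0.55, 0.29) = 0.29
(B ⊃ B): 0.45 ≤ 0.45, so result = 1
((B ⊃ B) ⊃ B): 1 > 0.45, so result = 0.45
(((B ⊃ B) ⊃ B) ⊃ D): 0.45 ≤ 0.55, so result = 1
((D ∧ C) ⊃ (((B ⊃ B) ⊃ B) ⊃ D)): 0.29 ≤ 1, so result = 1
(((C ⊃ B) ⊃ (((A ⊃ B) ⊃ A) ⊃ ((C ∨ C) ∧ B))) ∧ ((D ∧ C) ⊃ (((B ⊃ B) ⊃ B) ⊃ D))) = min(0.29, 1) = 0.29
¬C: Gödel ¬ of 0.29 = 0 (operand ≠ 0)
(C ⊃ ¬C): 0.29 > 0, so result = 0
((((C ⊃ B) ⊃ (((A ⊃ B) ⊃ A) ⊃ ((C ∨ C) ∧ B))) ∧ ((D ∧ C) ⊃ (((B ⊃ B) ⊃ B) ⊃ D))) ∨ (C ⊃ ¬C)) = max(0.29, 0) = 0.29

0.29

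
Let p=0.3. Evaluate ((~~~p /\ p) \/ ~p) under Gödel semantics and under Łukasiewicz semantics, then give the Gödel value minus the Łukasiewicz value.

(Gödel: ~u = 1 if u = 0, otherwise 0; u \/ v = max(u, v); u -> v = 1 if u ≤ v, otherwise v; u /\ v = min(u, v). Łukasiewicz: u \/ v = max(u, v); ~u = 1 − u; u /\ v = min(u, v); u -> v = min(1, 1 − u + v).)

Gödel evaluation:
  ~p: Gödel ¬ of 0.3 = 0 (operand ≠ 0)
  ~~p: Gödel ¬ of 0 = 1 (operand is 0)
  ~~~p: Gödel ¬ of 1 = 0 (operand ≠ 0)
  (~~~p /\ p) = min(0, 0.3) = 0
  ~p: Gödel ¬ of 0.3 = 0 (operand ≠ 0)
  ((~~~p /\ p) \/ ~p) = max(0, 0) = 0
  Gödel value = 0
Łukasiewicz evaluation:
  ~p: Łukasiewicz ¬ gives 1 − 0.3 = 0.7
  ~~p: Łukasiewicz ¬ gives 1 − 0.7 = 0.3
  ~~~p: Łukasiewicz ¬ gives 1 − 0.3 = 0.7
  (~~~p /\ p) = min(0.7, 0.3) = 0.3
  ~p: Łukasiewicz ¬ gives 1 − 0.3 = 0.7
  ((~~~p /\ p) \/ ~p) = max(0.3, 0.7) = 0.7
  Łukasiewicz value = 0.7
Difference: 0 − 0.7 = -0.70

-0.70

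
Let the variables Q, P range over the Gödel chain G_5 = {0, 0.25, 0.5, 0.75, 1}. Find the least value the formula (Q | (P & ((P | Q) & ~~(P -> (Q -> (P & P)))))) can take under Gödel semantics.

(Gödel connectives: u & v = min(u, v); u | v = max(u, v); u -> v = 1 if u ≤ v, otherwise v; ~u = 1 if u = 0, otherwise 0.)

The minimum is attained at Q = 0, P = 0:
  (P | Q) = max(0, 0) = 0
  (P & P) = min(0, 0) = 0
  (Q -> (P & P)): 0 ≤ 0, so result = 1
  (P -> (Q -> (P & P))): 0 ≤ 1, so result = 1
  ~(P -> (Q -> (P & P))): Gödel ¬ of 1 = 0 (operand ≠ 0)
  ~~(P -> (Q -> (P & P))): Gödel ¬ of 0 = 1 (operand is 0)
  ((P | Q) & ~~(P -> (Q -> (P & P)))) = min(0, 1) = 0
  (P & ((P | Q) & ~~(P -> (Q -> (P & P))))) = min(0, 0) = 0
  (Q | (P & ((P | Q) & ~~(P -> (Q -> (P & P)))))) = max(0, 0) = 0
Checking all 25 assignments confirms none give a value below 0.00.

0.00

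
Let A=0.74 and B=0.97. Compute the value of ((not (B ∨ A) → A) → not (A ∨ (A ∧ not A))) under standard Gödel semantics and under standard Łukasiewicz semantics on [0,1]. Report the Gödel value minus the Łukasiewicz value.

Gödel evaluation:
  (B ∨ A) = max(0.97, 0.74) = 0.97
  not (B ∨ A): Gödel ¬ of 0.97 = 0 (operand ≠ 0)
  (not (B ∨ A) → A): 0 ≤ 0.74, so result = 1
  not A: Gödel ¬ of 0.74 = 0 (operand ≠ 0)
  (A ∧ not A) = min(0.74, 0) = 0
  (A ∨ (A ∧ not A)) = max(0.74, 0) = 0.74
  not (A ∨ (A ∧ not A)): Gödel ¬ of 0.74 = 0 (operand ≠ 0)
  ((not (B ∨ A) → A) → not (A ∨ (A ∧ not A))): 1 > 0, so result = 0
  Gödel value = 0
Łukasiewicz evaluation:
  (B ∨ A) = max(0.97, 0.74) = 0.97
  not (B ∨ A): Łukasiewicz ¬ gives 1 − 0.97 = 0.03
  (not (B ∨ A) → A): min(1, 1 − 0.03 + 0.74) = 1
  not A: Łukasiewicz ¬ gives 1 − 0.74 = 0.26
  (A ∧ not A) = min(0.74, 0.26) = 0.26
  (A ∨ (A ∧ not A)) = max(0.74, 0.26) = 0.74
  not (A ∨ (A ∧ not A)): Łukasiewicz ¬ gives 1 − 0.74 = 0.26
  ((not (B ∨ A) → A) → not (A ∨ (A ∧ not A))): min(1, 1 − 1 + 0.26) = 0.26
  Łukasiewicz value = 0.26
Difference: 0 − 0.26 = -0.26

-0.26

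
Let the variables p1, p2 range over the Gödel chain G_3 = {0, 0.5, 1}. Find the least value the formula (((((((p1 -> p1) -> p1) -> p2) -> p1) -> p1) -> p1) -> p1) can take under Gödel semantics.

The minimum is attained at p1 = 0.5, p2 = 0:
  (p1 -> p1): 0.5 ≤ 0.5, so result = 1
  ((p1 -> p1) -> p1): 1 > 0.5, so result = 0.5
  (((p1 -> p1) -> p1) -> p2): 0.5 > 0, so result = 0
  ((((p1 -> p1) -> p1) -> p2) -> p1): 0 ≤ 0.5, so result = 1
  (((((p1 -> p1) -> p1) -> p2) -> p1) -> p1): 1 > 0.5, so result = 0.5
  ((((((p1 -> p1) -> p1) -> p2) -> p1) -> p1) -> p1): 0.5 ≤ 0.5, so result = 1
  (((((((p1 -> p1) -> p1) -> p2) -> p1) -> p1) -> p1) -> p1): 1 > 0.5, so result = 0.5
Checking all 9 assignments confirms none give a value below 0.50.

0.50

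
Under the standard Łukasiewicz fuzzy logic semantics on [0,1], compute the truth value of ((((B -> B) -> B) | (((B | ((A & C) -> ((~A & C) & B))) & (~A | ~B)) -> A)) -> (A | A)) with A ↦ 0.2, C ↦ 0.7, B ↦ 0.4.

0.80

(B -> B): min(1, 1 − 0.4 + 0.4) = 1
((B -> B) -> B): min(1, 1 − 1 + 0.4) = 0.4
(A & C) = min(0.2, 0.7) = 0.2
~A: Łukasiewicz ¬ gives 1 − 0.2 = 0.8
(~A & C) = min(0.8, 0.7) = 0.7
((~A & C) & B) = min(0.7, 0.4) = 0.4
((A & C) -> ((~A & C) & B)): min(1, 1 − 0.2 + 0.4) = 1
(B | ((A & C) -> ((~A & C) & B))) = max(0.4, 1) = 1
~A: Łukasiewicz ¬ gives 1 − 0.2 = 0.8
~B: Łukasiewicz ¬ gives 1 − 0.4 = 0.6
(~A | ~B) = max(0.8, 0.6) = 0.8
((B | ((A & C) -> ((~A & C) & B))) & (~A | ~B)) = min(1, 0.8) = 0.8
(((B | ((A & C) -> ((~A & C) & B))) & (~A | ~B)) -> A): min(1, 1 − 0.8 + 0.2) = 0.4
(((B -> B) -> B) | (((B | ((A & C) -> ((~A & C) & B))) & (~A | ~B)) -> A)) = max(0.4, 0.4) = 0.4
(A | A) = max(0.2, 0.2) = 0.2
((((B -> B) -> B) | (((B | ((A & C) -> ((~A & C) & B))) & (~A | ~B)) -> A)) -> (A | A)): min(1, 1 − 0.4 + 0.2) = 0.8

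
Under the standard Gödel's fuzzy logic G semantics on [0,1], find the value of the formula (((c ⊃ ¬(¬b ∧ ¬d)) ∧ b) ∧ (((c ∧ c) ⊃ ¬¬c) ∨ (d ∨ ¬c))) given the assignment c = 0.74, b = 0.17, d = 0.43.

¬b: Gödel ¬ of 0.17 = 0 (operand ≠ 0)
¬d: Gödel ¬ of 0.43 = 0 (operand ≠ 0)
(¬b ∧ ¬d) = min(0, 0) = 0
¬(¬b ∧ ¬d): Gödel ¬ of 0 = 1 (operand is 0)
(c ⊃ ¬(¬b ∧ ¬d)): 0.74 ≤ 1, so result = 1
((c ⊃ ¬(¬b ∧ ¬d)) ∧ b) = min(1, 0.17) = 0.17
(c ∧ c) = min(0.74, 0.74) = 0.74
¬c: Gödel ¬ of 0.74 = 0 (operand ≠ 0)
¬¬c: Gödel ¬ of 0 = 1 (operand is 0)
((c ∧ c) ⊃ ¬¬c): 0.74 ≤ 1, so result = 1
¬c: Gödel ¬ of 0.74 = 0 (operand ≠ 0)
(d ∨ ¬c) = max(0.43, 0) = 0.43
(((c ∧ c) ⊃ ¬¬c) ∨ (d ∨ ¬c)) = max(1, 0.43) = 1
(((c ⊃ ¬(¬b ∧ ¬d)) ∧ b) ∧ (((c ∧ c) ⊃ ¬¬c) ∨ (d ∨ ¬c))) = min(0.17, 1) = 0.17

0.17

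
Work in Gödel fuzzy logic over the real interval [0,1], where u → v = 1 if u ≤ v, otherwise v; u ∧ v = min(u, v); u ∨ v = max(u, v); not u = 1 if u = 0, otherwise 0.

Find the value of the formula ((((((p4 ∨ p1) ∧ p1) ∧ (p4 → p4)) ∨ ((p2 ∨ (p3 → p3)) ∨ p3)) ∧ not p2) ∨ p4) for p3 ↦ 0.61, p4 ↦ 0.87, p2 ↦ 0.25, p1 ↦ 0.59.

0.87

(p4 ∨ p1) = max(0.87, 0.59) = 0.87
((p4 ∨ p1) ∧ p1) = min(0.87, 0.59) = 0.59
(p4 → p4): 0.87 ≤ 0.87, so result = 1
(((p4 ∨ p1) ∧ p1) ∧ (p4 → p4)) = min(0.59, 1) = 0.59
(p3 → p3): 0.61 ≤ 0.61, so result = 1
(p2 ∨ (p3 → p3)) = max(0.25, 1) = 1
((p2 ∨ (p3 → p3)) ∨ p3) = max(1, 0.61) = 1
((((p4 ∨ p1) ∧ p1) ∧ (p4 → p4)) ∨ ((p2 ∨ (p3 → p3)) ∨ p3)) = max(0.59, 1) = 1
not p2: Gödel ¬ of 0.25 = 0 (operand ≠ 0)
(((((p4 ∨ p1) ∧ p1) ∧ (p4 → p4)) ∨ ((p2 ∨ (p3 → p3)) ∨ p3)) ∧ not p2) = min(1, 0) = 0
((((((p4 ∨ p1) ∧ p1) ∧ (p4 → p4)) ∨ ((p2 ∨ (p3 → p3)) ∨ p3)) ∧ not p2) ∨ p4) = max(0, 0.87) = 0.87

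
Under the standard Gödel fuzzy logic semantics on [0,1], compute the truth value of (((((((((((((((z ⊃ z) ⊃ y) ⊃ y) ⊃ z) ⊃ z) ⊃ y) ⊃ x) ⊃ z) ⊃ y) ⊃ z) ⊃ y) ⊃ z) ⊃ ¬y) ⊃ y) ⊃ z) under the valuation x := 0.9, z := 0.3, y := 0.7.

0.30

(z ⊃ z): 0.3 ≤ 0.3, so result = 1
((z ⊃ z) ⊃ y): 1 > 0.7, so result = 0.7
(((z ⊃ z) ⊃ y) ⊃ y): 0.7 ≤ 0.7, so result = 1
((((z ⊃ z) ⊃ y) ⊃ y) ⊃ z): 1 > 0.3, so result = 0.3
(((((z ⊃ z) ⊃ y) ⊃ y) ⊃ z) ⊃ z): 0.3 ≤ 0.3, so result = 1
((((((z ⊃ z) ⊃ y) ⊃ y) ⊃ z) ⊃ z) ⊃ y): 1 > 0.7, so result = 0.7
(((((((z ⊃ z) ⊃ y) ⊃ y) ⊃ z) ⊃ z) ⊃ y) ⊃ x): 0.7 ≤ 0.9, so result = 1
((((((((z ⊃ z) ⊃ y) ⊃ y) ⊃ z) ⊃ z) ⊃ y) ⊃ x) ⊃ z): 1 > 0.3, so result = 0.3
(((((((((z ⊃ z) ⊃ y) ⊃ y) ⊃ z) ⊃ z) ⊃ y) ⊃ x) ⊃ z) ⊃ y): 0.3 ≤ 0.7, so result = 1
((((((((((z ⊃ z) ⊃ y) ⊃ y) ⊃ z) ⊃ z) ⊃ y) ⊃ x) ⊃ z) ⊃ y) ⊃ z): 1 > 0.3, so result = 0.3
(((((((((((z ⊃ z) ⊃ y) ⊃ y) ⊃ z) ⊃ z) ⊃ y) ⊃ x) ⊃ z) ⊃ y) ⊃ z) ⊃ y): 0.3 ≤ 0.7, so result = 1
((((((((((((z ⊃ z) ⊃ y) ⊃ y) ⊃ z) ⊃ z) ⊃ y) ⊃ x) ⊃ z) ⊃ y) ⊃ z) ⊃ y) ⊃ z): 1 > 0.3, so result = 0.3
¬y: Gödel ¬ of 0.7 = 0 (operand ≠ 0)
(((((((((((((z ⊃ z) ⊃ y) ⊃ y) ⊃ z) ⊃ z) ⊃ y) ⊃ x) ⊃ z) ⊃ y) ⊃ z) ⊃ y) ⊃ z) ⊃ ¬y): 0.3 > 0, so result = 0
((((((((((((((z ⊃ z) ⊃ y) ⊃ y) ⊃ z) ⊃ z) ⊃ y) ⊃ x) ⊃ z) ⊃ y) ⊃ z) ⊃ y) ⊃ z) ⊃ ¬y) ⊃ y): 0 ≤ 0.7, so result = 1
(((((((((((((((z ⊃ z) ⊃ y) ⊃ y) ⊃ z) ⊃ z) ⊃ y) ⊃ x) ⊃ z) ⊃ y) ⊃ z) ⊃ y) ⊃ z) ⊃ ¬y) ⊃ y) ⊃ z): 1 > 0.3, so result = 0.3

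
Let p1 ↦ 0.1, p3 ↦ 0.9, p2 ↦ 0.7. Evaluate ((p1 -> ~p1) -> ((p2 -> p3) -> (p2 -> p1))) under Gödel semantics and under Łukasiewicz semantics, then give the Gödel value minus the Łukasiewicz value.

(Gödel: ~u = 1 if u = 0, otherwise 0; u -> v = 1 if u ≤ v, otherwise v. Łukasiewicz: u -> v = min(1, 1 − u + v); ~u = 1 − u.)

Gödel evaluation:
  ~p1: Gödel ¬ of 0.1 = 0 (operand ≠ 0)
  (p1 -> ~p1): 0.1 > 0, so result = 0
  (p2 -> p3): 0.7 ≤ 0.9, so result = 1
  (p2 -> p1): 0.7 > 0.1, so result = 0.1
  ((p2 -> p3) -> (p2 -> p1)): 1 > 0.1, so result = 0.1
  ((p1 -> ~p1) -> ((p2 -> p3) -> (p2 -> p1))): 0 ≤ 0.1, so result = 1
  Gödel value = 1
Łukasiewicz evaluation:
  ~p1: Łukasiewicz ¬ gives 1 − 0.1 = 0.9
  (p1 -> ~p1): min(1, 1 − 0.1 + 0.9) = 1
  (p2 -> p3): min(1, 1 − 0.7 + 0.9) = 1
  (p2 -> p1): min(1, 1 − 0.7 + 0.1) = 0.4
  ((p2 -> p3) -> (p2 -> p1)): min(1, 1 − 1 + 0.4) = 0.4
  ((p1 -> ~p1) -> ((p2 -> p3) -> (p2 -> p1))): min(1, 1 − 1 + 0.4) = 0.4
  Łukasiewicz value = 0.4
Difference: 1 − 0.4 = 0.60

0.60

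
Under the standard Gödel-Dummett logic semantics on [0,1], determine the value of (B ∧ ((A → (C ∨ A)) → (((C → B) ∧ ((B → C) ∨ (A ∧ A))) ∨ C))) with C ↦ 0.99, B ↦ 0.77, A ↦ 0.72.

(C ∨ A) = max(0.99, 0.72) = 0.99
(A → (C ∨ A)): 0.72 ≤ 0.99, so result = 1
(C → B): 0.99 > 0.77, so result = 0.77
(B → C): 0.77 ≤ 0.99, so result = 1
(A ∧ A) = min(0.72, 0.72) = 0.72
((B → C) ∨ (A ∧ A)) = max(1, 0.72) = 1
((C → B) ∧ ((B → C) ∨ (A ∧ A))) = min(0.77, 1) = 0.77
(((C → B) ∧ ((B → C) ∨ (A ∧ A))) ∨ C) = max(0.77, 0.99) = 0.99
((A → (C ∨ A)) → (((C → B) ∧ ((B → C) ∨ (A ∧ A))) ∨ C)): 1 > 0.99, so result = 0.99
(B ∧ ((A → (C ∨ A)) → (((C → B) ∧ ((B → C) ∨ (A ∧ A))) ∨ C))) = min(0.77, 0.99) = 0.77

0.77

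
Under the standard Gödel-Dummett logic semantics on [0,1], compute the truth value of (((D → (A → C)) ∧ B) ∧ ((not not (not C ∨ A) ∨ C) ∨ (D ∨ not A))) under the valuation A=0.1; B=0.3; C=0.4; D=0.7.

0.30

(A → C): 0.1 ≤ 0.4, so result = 1
(D → (A → C)): 0.7 ≤ 1, so result = 1
((D → (A → C)) ∧ B) = min(1, 0.3) = 0.3
not C: Gödel ¬ of 0.4 = 0 (operand ≠ 0)
(not C ∨ A) = max(0, 0.1) = 0.1
not (not C ∨ A): Gödel ¬ of 0.1 = 0 (operand ≠ 0)
not not (not C ∨ A): Gödel ¬ of 0 = 1 (operand is 0)
(not not (not C ∨ A) ∨ C) = max(1, 0.4) = 1
not A: Gödel ¬ of 0.1 = 0 (operand ≠ 0)
(D ∨ not A) = max(0.7, 0) = 0.7
((not not (not C ∨ A) ∨ C) ∨ (D ∨ not A)) = max(1, 0.7) = 1
(((D → (A → C)) ∧ B) ∧ ((not not (not C ∨ A) ∨ C) ∨ (D ∨ not A))) = min(0.3, 1) = 0.3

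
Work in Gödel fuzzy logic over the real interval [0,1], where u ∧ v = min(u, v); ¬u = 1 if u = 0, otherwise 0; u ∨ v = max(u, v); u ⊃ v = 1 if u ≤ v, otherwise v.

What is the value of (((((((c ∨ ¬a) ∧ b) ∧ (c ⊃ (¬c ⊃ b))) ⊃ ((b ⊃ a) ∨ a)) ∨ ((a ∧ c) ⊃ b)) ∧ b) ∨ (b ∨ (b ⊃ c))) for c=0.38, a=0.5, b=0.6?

0.60

¬a: Gödel ¬ of 0.5 = 0 (operand ≠ 0)
(c ∨ ¬a) = max(0.38, 0) = 0.38
((c ∨ ¬a) ∧ b) = min(0.38, 0.6) = 0.38
¬c: Gödel ¬ of 0.38 = 0 (operand ≠ 0)
(¬c ⊃ b): 0 ≤ 0.6, so result = 1
(c ⊃ (¬c ⊃ b)): 0.38 ≤ 1, so result = 1
(((c ∨ ¬a) ∧ b) ∧ (c ⊃ (¬c ⊃ b))) = min(0.38, 1) = 0.38
(b ⊃ a): 0.6 > 0.5, so result = 0.5
((b ⊃ a) ∨ a) = max(0.5, 0.5) = 0.5
((((c ∨ ¬a) ∧ b) ∧ (c ⊃ (¬c ⊃ b))) ⊃ ((b ⊃ a) ∨ a)): 0.38 ≤ 0.5, so result = 1
(a ∧ c) = min(0.5, 0.38) = 0.38
((a ∧ c) ⊃ b): 0.38 ≤ 0.6, so result = 1
(((((c ∨ ¬a) ∧ b) ∧ (c ⊃ (¬c ⊃ b))) ⊃ ((b ⊃ a) ∨ a)) ∨ ((a ∧ c) ⊃ b)) = max(1, 1) = 1
((((((c ∨ ¬a) ∧ b) ∧ (c ⊃ (¬c ⊃ b))) ⊃ ((b ⊃ a) ∨ a)) ∨ ((a ∧ c) ⊃ b)) ∧ b) = min(1, 0.6) = 0.6
(b ⊃ c): 0.6 > 0.38, so result = 0.38
(b ∨ (b ⊃ c)) = max(0.6, 0.38) = 0.6
(((((((c ∨ ¬a) ∧ b) ∧ (c ⊃ (¬c ⊃ b))) ⊃ ((b ⊃ a) ∨ a)) ∨ ((a ∧ c) ⊃ b)) ∧ b) ∨ (b ∨ (b ⊃ c))) = max(0.6, 0.6) = 0.6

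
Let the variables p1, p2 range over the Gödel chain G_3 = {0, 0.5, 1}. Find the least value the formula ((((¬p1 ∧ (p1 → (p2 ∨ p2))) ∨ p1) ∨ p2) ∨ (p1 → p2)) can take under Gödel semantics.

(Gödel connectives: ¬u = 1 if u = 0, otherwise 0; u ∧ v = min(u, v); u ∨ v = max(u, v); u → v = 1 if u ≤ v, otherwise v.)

The minimum is attained at p1 = 0.5, p2 = 0:
  ¬p1: Gödel ¬ of 0.5 = 0 (operand ≠ 0)
  (p2 ∨ p2) = max(0, 0) = 0
  (p1 → (p2 ∨ p2)): 0.5 > 0, so result = 0
  (¬p1 ∧ (p1 → (p2 ∨ p2))) = min(0, 0) = 0
  ((¬p1 ∧ (p1 → (p2 ∨ p2))) ∨ p1) = max(0, 0.5) = 0.5
  (((¬p1 ∧ (p1 → (p2 ∨ p2))) ∨ p1) ∨ p2) = max(0.5, 0) = 0.5
  (p1 → p2): 0.5 > 0, so result = 0
  ((((¬p1 ∧ (p1 → (p2 ∨ p2))) ∨ p1) ∨ p2) ∨ (p1 → p2)) = max(0.5, 0) = 0.5
Checking all 9 assignments confirms none give a value below 0.50.

0.50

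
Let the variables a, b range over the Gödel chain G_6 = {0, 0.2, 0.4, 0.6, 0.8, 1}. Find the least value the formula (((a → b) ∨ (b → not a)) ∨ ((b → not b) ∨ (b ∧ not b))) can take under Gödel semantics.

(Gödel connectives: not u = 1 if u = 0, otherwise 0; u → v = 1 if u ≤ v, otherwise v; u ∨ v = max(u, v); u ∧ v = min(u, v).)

0.20

The minimum is attained at a = 0.4, b = 0.2:
  (a → b): 0.4 > 0.2, so result = 0.2
  not a: Gödel ¬ of 0.4 = 0 (operand ≠ 0)
  (b → not a): 0.2 > 0, so result = 0
  ((a → b) ∨ (b → not a)) = max(0.2, 0) = 0.2
  not b: Gödel ¬ of 0.2 = 0 (operand ≠ 0)
  (b → not b): 0.2 > 0, so result = 0
  not b: Gödel ¬ of 0.2 = 0 (operand ≠ 0)
  (b ∧ not b) = min(0.2, 0) = 0
  ((b → not b) ∨ (b ∧ not b)) = max(0, 0) = 0
  (((a → b) ∨ (b → not a)) ∨ ((b → not b) ∨ (b ∧ not b))) = max(0.2, 0) = 0.2
Checking all 36 assignments confirms none give a value below 0.20.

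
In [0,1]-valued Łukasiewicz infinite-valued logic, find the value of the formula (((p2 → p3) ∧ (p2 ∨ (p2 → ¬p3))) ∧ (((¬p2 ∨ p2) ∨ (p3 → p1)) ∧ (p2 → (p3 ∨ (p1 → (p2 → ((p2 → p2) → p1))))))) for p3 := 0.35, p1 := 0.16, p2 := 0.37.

(p2 → p3): min(1, 1 − 0.37 + 0.35) = 0.98
¬p3: Łukasiewicz ¬ gives 1 − 0.35 = 0.65
(p2 → ¬p3): min(1, 1 − 0.37 + 0.65) = 1
(p2 ∨ (p2 → ¬p3)) = max(0.37, 1) = 1
((p2 → p3) ∧ (p2 ∨ (p2 → ¬p3))) = min(0.98, 1) = 0.98
¬p2: Łukasiewicz ¬ gives 1 − 0.37 = 0.63
(¬p2 ∨ p2) = max(0.63, 0.37) = 0.63
(p3 → p1): min(1, 1 − 0.35 + 0.16) = 0.81
((¬p2 ∨ p2) ∨ (p3 → p1)) = max(0.63, 0.81) = 0.81
(p2 → p2): min(1, 1 − 0.37 + 0.37) = 1
((p2 → p2) → p1): min(1, 1 − 1 + 0.16) = 0.16
(p2 → ((p2 → p2) → p1)): min(1, 1 − 0.37 + 0.16) = 0.79
(p1 → (p2 → ((p2 → p2) → p1))): min(1, 1 − 0.16 + 0.79) = 1
(p3 ∨ (p1 → (p2 → ((p2 → p2) → p1)))) = max(0.35, 1) = 1
(p2 → (p3 ∨ (p1 → (p2 → ((p2 → p2) → p1))))): min(1, 1 − 0.37 + 1) = 1
(((¬p2 ∨ p2) ∨ (p3 → p1)) ∧ (p2 → (p3 ∨ (p1 → (p2 → ((p2 → p2) → p1)))))) = min(0.81, 1) = 0.81
(((p2 → p3) ∧ (p2 ∨ (p2 → ¬p3))) ∧ (((¬p2 ∨ p2) ∨ (p3 → p1)) ∧ (p2 → (p3 ∨ (p1 → (p2 → ((p2 → p2) → p1))))))) = min(0.98, 0.81) = 0.81

0.81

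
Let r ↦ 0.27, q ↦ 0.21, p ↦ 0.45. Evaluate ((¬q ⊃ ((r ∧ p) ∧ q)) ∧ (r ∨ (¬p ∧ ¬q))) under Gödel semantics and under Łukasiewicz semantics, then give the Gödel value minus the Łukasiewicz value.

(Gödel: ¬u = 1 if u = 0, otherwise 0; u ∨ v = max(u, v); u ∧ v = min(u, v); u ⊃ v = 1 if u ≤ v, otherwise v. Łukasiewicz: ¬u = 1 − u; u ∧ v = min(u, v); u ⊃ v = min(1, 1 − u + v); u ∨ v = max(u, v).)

-0.15

Gödel evaluation:
  ¬q: Gödel ¬ of 0.21 = 0 (operand ≠ 0)
  (r ∧ p) = min(0.27, 0.45) = 0.27
  ((r ∧ p) ∧ q) = min(0.27, 0.21) = 0.21
  (¬q ⊃ ((r ∧ p) ∧ q)): 0 ≤ 0.21, so result = 1
  ¬p: Gödel ¬ of 0.45 = 0 (operand ≠ 0)
  ¬q: Gödel ¬ of 0.21 = 0 (operand ≠ 0)
  (¬p ∧ ¬q) = min(0, 0) = 0
  (r ∨ (¬p ∧ ¬q)) = max(0.27, 0) = 0.27
  ((¬q ⊃ ((r ∧ p) ∧ q)) ∧ (r ∨ (¬p ∧ ¬q))) = min(1, 0.27) = 0.27
  Gödel value = 0.27
Łukasiewicz evaluation:
  ¬q: Łukasiewicz ¬ gives 1 − 0.21 = 0.79
  (r ∧ p) = min(0.27, 0.45) = 0.27
  ((r ∧ p) ∧ q) = min(0.27, 0.21) = 0.21
  (¬q ⊃ ((r ∧ p) ∧ q)): min(1, 1 − 0.79 + 0.21) = 0.42
  ¬p: Łukasiewicz ¬ gives 1 − 0.45 = 0.55
  ¬q: Łukasiewicz ¬ gives 1 − 0.21 = 0.79
  (¬p ∧ ¬q) = min(0.55, 0.79) = 0.55
  (r ∨ (¬p ∧ ¬q)) = max(0.27, 0.55) = 0.55
  ((¬q ⊃ ((r ∧ p) ∧ q)) ∧ (r ∨ (¬p ∧ ¬q))) = min(0.42, 0.55) = 0.42
  Łukasiewicz value = 0.42
Difference: 0.27 − 0.42 = -0.15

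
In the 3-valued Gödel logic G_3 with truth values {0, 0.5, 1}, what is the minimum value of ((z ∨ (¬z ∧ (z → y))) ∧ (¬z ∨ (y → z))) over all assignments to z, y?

0.50

The minimum is attained at z = 0.5, y = 0:
  ¬z: Gödel ¬ of 0.5 = 0 (operand ≠ 0)
  (z → y): 0.5 > 0, so result = 0
  (¬z ∧ (z → y)) = min(0, 0) = 0
  (z ∨ (¬z ∧ (z → y))) = max(0.5, 0) = 0.5
  ¬z: Gödel ¬ of 0.5 = 0 (operand ≠ 0)
  (y → z): 0 ≤ 0.5, so result = 1
  (¬z ∨ (y → z)) = max(0, 1) = 1
  ((z ∨ (¬z ∧ (z → y))) ∧ (¬z ∨ (y → z))) = min(0.5, 1) = 0.5
Checking all 9 assignments confirms none give a value below 0.50.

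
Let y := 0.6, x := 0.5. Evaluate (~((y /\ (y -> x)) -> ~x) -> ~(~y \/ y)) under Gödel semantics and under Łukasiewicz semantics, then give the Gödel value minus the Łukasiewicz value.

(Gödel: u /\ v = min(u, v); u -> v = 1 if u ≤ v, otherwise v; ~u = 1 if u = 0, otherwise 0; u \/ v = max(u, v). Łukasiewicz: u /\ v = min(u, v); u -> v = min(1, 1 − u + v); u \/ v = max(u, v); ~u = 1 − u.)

Gödel evaluation:
  (y -> x): 0.6 > 0.5, so result = 0.5
  (y /\ (y -> x)) = min(0.6, 0.5) = 0.5
  ~x: Gödel ¬ of 0.5 = 0 (operand ≠ 0)
  ((y /\ (y -> x)) -> ~x): 0.5 > 0, so result = 0
  ~((y /\ (y -> x)) -> ~x): Gödel ¬ of 0 = 1 (operand is 0)
  ~y: Gödel ¬ of 0.6 = 0 (operand ≠ 0)
  (~y \/ y) = max(0, 0.6) = 0.6
  ~(~y \/ y): Gödel ¬ of 0.6 = 0 (operand ≠ 0)
  (~((y /\ (y -> x)) -> ~x) -> ~(~y \/ y)): 1 > 0, so result = 0
  Gödel value = 0
Łukasiewicz evaluation:
  (y -> x): min(1, 1 − 0.6 + 0.5) = 0.9
  (y /\ (y -> x)) = min(0.6, 0.9) = 0.6
  ~x: Łukasiewicz ¬ gives 1 − 0.5 = 0.5
  ((y /\ (y -> x)) -> ~x): min(1, 1 − 0.6 + 0.5) = 0.9
  ~((y /\ (y -> x)) -> ~x): Łukasiewicz ¬ gives 1 − 0.9 = 0.1
  ~y: Łukasiewicz ¬ gives 1 − 0.6 = 0.4
  (~y \/ y) = max(0.4, 0.6) = 0.6
  ~(~y \/ y): Łukasiewicz ¬ gives 1 − 0.6 = 0.4
  (~((y /\ (y -> x)) -> ~x) -> ~(~y \/ y)): min(1, 1 − 0.1 + 0.4) = 1
  Łukasiewicz value = 1
Difference: 0 − 1 = -1.00

-1.00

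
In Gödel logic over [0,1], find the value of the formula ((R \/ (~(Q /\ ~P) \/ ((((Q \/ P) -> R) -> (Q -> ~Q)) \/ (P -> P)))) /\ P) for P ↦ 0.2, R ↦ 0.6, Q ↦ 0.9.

~P: Gödel ¬ of 0.2 = 0 (operand ≠ 0)
(Q /\ ~P) = min(0.9, 0) = 0
~(Q /\ ~P): Gödel ¬ of 0 = 1 (operand is 0)
(Q \/ P) = max(0.9, 0.2) = 0.9
((Q \/ P) -> R): 0.9 > 0.6, so result = 0.6
~Q: Gödel ¬ of 0.9 = 0 (operand ≠ 0)
(Q -> ~Q): 0.9 > 0, so result = 0
(((Q \/ P) -> R) -> (Q -> ~Q)): 0.6 > 0, so result = 0
(P -> P): 0.2 ≤ 0.2, so result = 1
((((Q \/ P) -> R) -> (Q -> ~Q)) \/ (P -> P)) = max(0, 1) = 1
(~(Q /\ ~P) \/ ((((Q \/ P) -> R) -> (Q -> ~Q)) \/ (P -> P))) = max(1, 1) = 1
(R \/ (~(Q /\ ~P) \/ ((((Q \/ P) -> R) -> (Q -> ~Q)) \/ (P -> P)))) = max(0.6, 1) = 1
((R \/ (~(Q /\ ~P) \/ ((((Q \/ P) -> R) -> (Q -> ~Q)) \/ (P -> P)))) /\ P) = min(1, 0.2) = 0.2

0.20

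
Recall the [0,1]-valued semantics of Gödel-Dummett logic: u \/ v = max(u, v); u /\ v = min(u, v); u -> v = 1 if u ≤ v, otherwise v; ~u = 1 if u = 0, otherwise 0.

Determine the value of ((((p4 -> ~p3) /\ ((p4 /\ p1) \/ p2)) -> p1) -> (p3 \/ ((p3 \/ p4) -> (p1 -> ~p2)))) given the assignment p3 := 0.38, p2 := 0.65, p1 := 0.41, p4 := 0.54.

~p3: Gödel ¬ of 0.38 = 0 (operand ≠ 0)
(p4 -> ~p3): 0.54 > 0, so result = 0
(p4 /\ p1) = min(0.54, 0.41) = 0.41
((p4 /\ p1) \/ p2) = max(0.41, 0.65) = 0.65
((p4 -> ~p3) /\ ((p4 /\ p1) \/ p2)) = min(0, 0.65) = 0
(((p4 -> ~p3) /\ ((p4 /\ p1) \/ p2)) -> p1): 0 ≤ 0.41, so result = 1
(p3 \/ p4) = max(0.38, 0.54) = 0.54
~p2: Gödel ¬ of 0.65 = 0 (operand ≠ 0)
(p1 -> ~p2): 0.41 > 0, so result = 0
((p3 \/ p4) -> (p1 -> ~p2)): 0.54 > 0, so result = 0
(p3 \/ ((p3 \/ p4) -> (p1 -> ~p2))) = max(0.38, 0) = 0.38
((((p4 -> ~p3) /\ ((p4 /\ p1) \/ p2)) -> p1) -> (p3 \/ ((p3 \/ p4) -> (p1 -> ~p2)))): 1 > 0.38, so result = 0.38

0.38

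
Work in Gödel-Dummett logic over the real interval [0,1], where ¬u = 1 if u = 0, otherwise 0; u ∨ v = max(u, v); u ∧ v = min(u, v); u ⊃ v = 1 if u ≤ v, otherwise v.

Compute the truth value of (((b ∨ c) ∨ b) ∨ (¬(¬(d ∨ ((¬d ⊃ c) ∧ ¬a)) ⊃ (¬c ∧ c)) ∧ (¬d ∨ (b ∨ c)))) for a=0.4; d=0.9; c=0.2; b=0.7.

(b ∨ c) = max(0.7, 0.2) = 0.7
((b ∨ c) ∨ b) = max(0.7, 0.7) = 0.7
¬d: Gödel ¬ of 0.9 = 0 (operand ≠ 0)
(¬d ⊃ c): 0 ≤ 0.2, so result = 1
¬a: Gödel ¬ of 0.4 = 0 (operand ≠ 0)
((¬d ⊃ c) ∧ ¬a) = min(1, 0) = 0
(d ∨ ((¬d ⊃ c) ∧ ¬a)) = max(0.9, 0) = 0.9
¬(d ∨ ((¬d ⊃ c) ∧ ¬a)): Gödel ¬ of 0.9 = 0 (operand ≠ 0)
¬c: Gödel ¬ of 0.2 = 0 (operand ≠ 0)
(¬c ∧ c) = min(0, 0.2) = 0
(¬(d ∨ ((¬d ⊃ c) ∧ ¬a)) ⊃ (¬c ∧ c)): 0 ≤ 0, so result = 1
¬(¬(d ∨ ((¬d ⊃ c) ∧ ¬a)) ⊃ (¬c ∧ c)): Gödel ¬ of 1 = 0 (operand ≠ 0)
¬d: Gödel ¬ of 0.9 = 0 (operand ≠ 0)
(b ∨ c) = max(0.7, 0.2) = 0.7
(¬d ∨ (b ∨ c)) = max(0, 0.7) = 0.7
(¬(¬(d ∨ ((¬d ⊃ c) ∧ ¬a)) ⊃ (¬c ∧ c)) ∧ (¬d ∨ (b ∨ c))) = min(0, 0.7) = 0
(((b ∨ c) ∨ b) ∨ (¬(¬(d ∨ ((¬d ⊃ c) ∧ ¬a)) ⊃ (¬c ∧ c)) ∧ (¬d ∨ (b ∨ c)))) = max(0.7, 0) = 0.7

0.70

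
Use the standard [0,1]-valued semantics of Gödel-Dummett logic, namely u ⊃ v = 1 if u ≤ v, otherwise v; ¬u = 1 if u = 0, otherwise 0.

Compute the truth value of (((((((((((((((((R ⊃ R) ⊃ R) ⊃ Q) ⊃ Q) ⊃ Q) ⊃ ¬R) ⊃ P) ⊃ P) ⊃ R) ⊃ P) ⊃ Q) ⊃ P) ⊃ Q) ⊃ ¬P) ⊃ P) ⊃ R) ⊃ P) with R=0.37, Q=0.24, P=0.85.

(R ⊃ R): 0.37 ≤ 0.37, so result = 1
((R ⊃ R) ⊃ R): 1 > 0.37, so result = 0.37
(((R ⊃ R) ⊃ R) ⊃ Q): 0.37 > 0.24, so result = 0.24
((((R ⊃ R) ⊃ R) ⊃ Q) ⊃ Q): 0.24 ≤ 0.24, so result = 1
(((((R ⊃ R) ⊃ R) ⊃ Q) ⊃ Q) ⊃ Q): 1 > 0.24, so result = 0.24
¬R: Gödel ¬ of 0.37 = 0 (operand ≠ 0)
((((((R ⊃ R) ⊃ R) ⊃ Q) ⊃ Q) ⊃ Q) ⊃ ¬R): 0.24 > 0, so result = 0
(((((((R ⊃ R) ⊃ R) ⊃ Q) ⊃ Q) ⊃ Q) ⊃ ¬R) ⊃ P): 0 ≤ 0.85, so result = 1
((((((((R ⊃ R) ⊃ R) ⊃ Q) ⊃ Q) ⊃ Q) ⊃ ¬R) ⊃ P) ⊃ P): 1 > 0.85, so result = 0.85
(((((((((R ⊃ R) ⊃ R) ⊃ Q) ⊃ Q) ⊃ Q) ⊃ ¬R) ⊃ P) ⊃ P) ⊃ R): 0.85 > 0.37, so result = 0.37
((((((((((R ⊃ R) ⊃ R) ⊃ Q) ⊃ Q) ⊃ Q) ⊃ ¬R) ⊃ P) ⊃ P) ⊃ R) ⊃ P): 0.37 ≤ 0.85, so result = 1
(((((((((((R ⊃ R) ⊃ R) ⊃ Q) ⊃ Q) ⊃ Q) ⊃ ¬R) ⊃ P) ⊃ P) ⊃ R) ⊃ P) ⊃ Q): 1 > 0.24, so result = 0.24
((((((((((((R ⊃ R) ⊃ R) ⊃ Q) ⊃ Q) ⊃ Q) ⊃ ¬R) ⊃ P) ⊃ P) ⊃ R) ⊃ P) ⊃ Q) ⊃ P): 0.24 ≤ 0.85, so result = 1
(((((((((((((R ⊃ R) ⊃ R) ⊃ Q) ⊃ Q) ⊃ Q) ⊃ ¬R) ⊃ P) ⊃ P) ⊃ R) ⊃ P) ⊃ Q) ⊃ P) ⊃ Q): 1 > 0.24, so result = 0.24
¬P: Gödel ¬ of 0.85 = 0 (operand ≠ 0)
((((((((((((((R ⊃ R) ⊃ R) ⊃ Q) ⊃ Q) ⊃ Q) ⊃ ¬R) ⊃ P) ⊃ P) ⊃ R) ⊃ P) ⊃ Q) ⊃ P) ⊃ Q) ⊃ ¬P): 0.24 > 0, so result = 0
(((((((((((((((R ⊃ R) ⊃ R) ⊃ Q) ⊃ Q) ⊃ Q) ⊃ ¬R) ⊃ P) ⊃ P) ⊃ R) ⊃ P) ⊃ Q) ⊃ P) ⊃ Q) ⊃ ¬P) ⊃ P): 0 ≤ 0.85, so result = 1
((((((((((((((((R ⊃ R) ⊃ R) ⊃ Q) ⊃ Q) ⊃ Q) ⊃ ¬R) ⊃ P) ⊃ P) ⊃ R) ⊃ P) ⊃ Q) ⊃ P) ⊃ Q) ⊃ ¬P) ⊃ P) ⊃ R): 1 > 0.37, so result = 0.37
(((((((((((((((((R ⊃ R) ⊃ R) ⊃ Q) ⊃ Q) ⊃ Q) ⊃ ¬R) ⊃ P) ⊃ P) ⊃ R) ⊃ P) ⊃ Q) ⊃ P) ⊃ Q) ⊃ ¬P) ⊃ P) ⊃ R) ⊃ P): 0.37 ≤ 0.85, so result = 1

1.00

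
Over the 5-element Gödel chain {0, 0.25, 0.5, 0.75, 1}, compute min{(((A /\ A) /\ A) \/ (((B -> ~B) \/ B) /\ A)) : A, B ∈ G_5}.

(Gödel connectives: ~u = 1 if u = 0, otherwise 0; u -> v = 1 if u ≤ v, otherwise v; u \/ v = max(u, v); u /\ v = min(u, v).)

The minimum is attained at A = 0, B = 0:
  (A /\ A) = min(0, 0) = 0
  ((A /\ A) /\ A) = min(0, 0) = 0
  ~B: Gödel ¬ of 0 = 1 (operand is 0)
  (B -> ~B): 0 ≤ 1, so result = 1
  ((B -> ~B) \/ B) = max(1, 0) = 1
  (((B -> ~B) \/ B) /\ A) = min(1, 0) = 0
  (((A /\ A) /\ A) \/ (((B -> ~B) \/ B) /\ A)) = max(0, 0) = 0
Checking all 25 assignments confirms none give a value below 0.00.

0.00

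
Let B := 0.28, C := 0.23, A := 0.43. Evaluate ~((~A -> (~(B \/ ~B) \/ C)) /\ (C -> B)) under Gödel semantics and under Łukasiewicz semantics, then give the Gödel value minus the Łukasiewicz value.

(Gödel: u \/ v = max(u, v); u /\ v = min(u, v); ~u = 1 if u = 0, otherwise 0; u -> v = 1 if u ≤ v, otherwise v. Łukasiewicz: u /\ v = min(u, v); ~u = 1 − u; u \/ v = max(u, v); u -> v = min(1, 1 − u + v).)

-0.29

Gödel evaluation:
  ~A: Gödel ¬ of 0.43 = 0 (operand ≠ 0)
  ~B: Gödel ¬ of 0.28 = 0 (operand ≠ 0)
  (B \/ ~B) = max(0.28, 0) = 0.28
  ~(B \/ ~B): Gödel ¬ of 0.28 = 0 (operand ≠ 0)
  (~(B \/ ~B) \/ C) = max(0, 0.23) = 0.23
  (~A -> (~(B \/ ~B) \/ C)): 0 ≤ 0.23, so result = 1
  (C -> B): 0.23 ≤ 0.28, so result = 1
  ((~A -> (~(B \/ ~B) \/ C)) /\ (C -> B)) = min(1, 1) = 1
  ~((~A -> (~(B \/ ~B) \/ C)) /\ (C -> B)): Gödel ¬ of 1 = 0 (operand ≠ 0)
  Gödel value = 0
Łukasiewicz evaluation:
  ~A: Łukasiewicz ¬ gives 1 − 0.43 = 0.57
  ~B: Łukasiewicz ¬ gives 1 − 0.28 = 0.72
  (B \/ ~B) = max(0.28, 0.72) = 0.72
  ~(B \/ ~B): Łukasiewicz ¬ gives 1 − 0.72 = 0.28
  (~(B \/ ~B) \/ C) = max(0.28, 0.23) = 0.28
  (~A -> (~(B \/ ~B) \/ C)): min(1, 1 − 0.57 + 0.28) = 0.71
  (C -> B): min(1, 1 − 0.23 + 0.28) = 1
  ((~A -> (~(B \/ ~B) \/ C)) /\ (C -> B)) = min(0.71, 1) = 0.71
  ~((~A -> (~(B \/ ~B) \/ C)) /\ (C -> B)): Łukasiewicz ¬ gives 1 − 0.71 = 0.29
  Łukasiewicz value = 0.29
Difference: 0 − 0.29 = -0.29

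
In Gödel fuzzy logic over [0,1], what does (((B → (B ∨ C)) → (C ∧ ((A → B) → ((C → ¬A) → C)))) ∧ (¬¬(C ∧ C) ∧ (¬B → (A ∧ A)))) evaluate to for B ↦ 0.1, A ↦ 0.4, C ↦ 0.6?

0.60

(B ∨ C) = max(0.1, 0.6) = 0.6
(B → (B ∨ C)): 0.1 ≤ 0.6, so result = 1
(A → B): 0.4 > 0.1, so result = 0.1
¬A: Gödel ¬ of 0.4 = 0 (operand ≠ 0)
(C → ¬A): 0.6 > 0, so result = 0
((C → ¬A) → C): 0 ≤ 0.6, so result = 1
((A → B) → ((C → ¬A) → C)): 0.1 ≤ 1, so result = 1
(C ∧ ((A → B) → ((C → ¬A) → C))) = min(0.6, 1) = 0.6
((B → (B ∨ C)) → (C ∧ ((A → B) → ((C → ¬A) → C)))): 1 > 0.6, so result = 0.6
(C ∧ C) = min(0.6, 0.6) = 0.6
¬(C ∧ C): Gödel ¬ of 0.6 = 0 (operand ≠ 0)
¬¬(C ∧ C): Gödel ¬ of 0 = 1 (operand is 0)
¬B: Gödel ¬ of 0.1 = 0 (operand ≠ 0)
(A ∧ A) = min(0.4, 0.4) = 0.4
(¬B → (A ∧ A)): 0 ≤ 0.4, so result = 1
(¬¬(C ∧ C) ∧ (¬B → (A ∧ A))) = min(1, 1) = 1
(((B → (B ∨ C)) → (C ∧ ((A → B) → ((C → ¬A) → C)))) ∧ (¬¬(C ∧ C) ∧ (¬B → (A ∧ A)))) = min(0.6, 1) = 0.6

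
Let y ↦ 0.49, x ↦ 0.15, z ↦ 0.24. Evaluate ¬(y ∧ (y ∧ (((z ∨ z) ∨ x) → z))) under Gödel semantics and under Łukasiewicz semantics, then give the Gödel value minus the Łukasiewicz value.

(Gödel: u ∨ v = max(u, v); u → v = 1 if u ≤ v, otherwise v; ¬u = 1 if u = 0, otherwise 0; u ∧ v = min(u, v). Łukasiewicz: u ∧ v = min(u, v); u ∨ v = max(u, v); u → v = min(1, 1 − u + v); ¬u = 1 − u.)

Gödel evaluation:
  (z ∨ z) = max(0.24, 0.24) = 0.24
  ((z ∨ z) ∨ x) = max(0.24, 0.15) = 0.24
  (((z ∨ z) ∨ x) → z): 0.24 ≤ 0.24, so result = 1
  (y ∧ (((z ∨ z) ∨ x) → z)) = min(0.49, 1) = 0.49
  (y ∧ (y ∧ (((z ∨ z) ∨ x) → z))) = min(0.49, 0.49) = 0.49
  ¬(y ∧ (y ∧ (((z ∨ z) ∨ x) → z))): Gödel ¬ of 0.49 = 0 (operand ≠ 0)
  Gödel value = 0
Łukasiewicz evaluation:
  (z ∨ z) = max(0.24, 0.24) = 0.24
  ((z ∨ z) ∨ x) = max(0.24, 0.15) = 0.24
  (((z ∨ z) ∨ x) → z): min(1, 1 − 0.24 + 0.24) = 1
  (y ∧ (((z ∨ z) ∨ x) → z)) = min(0.49, 1) = 0.49
  (y ∧ (y ∧ (((z ∨ z) ∨ x) → z))) = min(0.49, 0.49) = 0.49
  ¬(y ∧ (y ∧ (((z ∨ z) ∨ x) → z))): Łukasiewicz ¬ gives 1 − 0.49 = 0.51
  Łukasiewicz value = 0.51
Difference: 0 − 0.51 = -0.51

-0.51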